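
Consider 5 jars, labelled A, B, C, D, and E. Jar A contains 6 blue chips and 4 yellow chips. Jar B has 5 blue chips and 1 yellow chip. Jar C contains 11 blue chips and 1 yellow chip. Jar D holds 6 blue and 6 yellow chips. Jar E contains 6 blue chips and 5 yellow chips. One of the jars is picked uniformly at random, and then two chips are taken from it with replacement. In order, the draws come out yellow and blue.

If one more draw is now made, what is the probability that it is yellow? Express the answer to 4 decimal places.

For each hypothesis, P(data | H) works out to: P(data | jar A) = (4/10)(6/10) = 0.24; P(data | jar B) = (1/6)(5/6) = 0.13889; P(data | jar C) = (1/12)(11/12) = 0.076389; P(data | jar D) = (6/12)(6/12) = 0.25; P(data | jar E) = (5/11)(6/11) = 0.24793.
The prior-weighted likelihoods are 1/5 · 0.24 = 0.048, 1/5 · 0.13889 = 0.027778, 1/5 · 0.076389 = 0.015278, 1/5 · 0.25 = 0.05, 1/5 · 0.24793 = 0.049587; these sum to 0.19064.
The posterior is then P(jar A | data) = 0.25178, P(jar B | data) = 0.14571, P(jar C | data) = 0.080138, P(jar D | data) = 0.26227, P(jar E | data) = 0.2601.
The predictive probability is P(yellow next | data) = (2/5)(0.25178) + (1/6)(0.14571) + (1/12)(0.080138) + (1/2)(0.26227) + (5/11)(0.2601) = 0.38104.

0.3810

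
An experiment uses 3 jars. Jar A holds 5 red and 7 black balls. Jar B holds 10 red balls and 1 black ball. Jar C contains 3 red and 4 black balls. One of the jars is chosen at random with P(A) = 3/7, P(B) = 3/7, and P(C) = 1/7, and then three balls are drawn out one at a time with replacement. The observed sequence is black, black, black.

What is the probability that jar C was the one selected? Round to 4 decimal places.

0.2379

Compute the likelihood of the observed sequence for each case: P(data | jar A) = (7/12)(7/12)(7/12) = 0.1985; P(data | jar B) = (1/11)(1/11)(1/11) = 0.00075131; P(data | jar C) = (4/7)(4/7)(4/7) = 0.18659.
Weighting by the prior gives 3/7 · 0.1985 = 0.085069, 3/7 · 0.00075131 = 0.00032199, 1/7 · 0.18659 = 0.026656; with total 0.11205.
Hence P(jar C | data) = (0.026656) / (0.11205) = 0.2379.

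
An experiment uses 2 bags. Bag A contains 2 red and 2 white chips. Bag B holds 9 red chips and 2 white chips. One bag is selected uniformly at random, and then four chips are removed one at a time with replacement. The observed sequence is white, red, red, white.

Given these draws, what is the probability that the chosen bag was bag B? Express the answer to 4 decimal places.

For each hypothesis, P(data | H) works out to: P(data | bag A) = (2/4)(2/4)(2/4)(2/4) = 0.0625; P(data | bag B) = (2/11)(9/11)(9/11)(2/11) = 0.02213.
The prior-weighted likelihoods are 1/2 · 0.0625 = 0.03125, 1/2 · 0.02213 = 0.011065; summing to 0.042315.
So P(bag B | data) = (0.011065) / (0.042315) = 0.26149.

0.2615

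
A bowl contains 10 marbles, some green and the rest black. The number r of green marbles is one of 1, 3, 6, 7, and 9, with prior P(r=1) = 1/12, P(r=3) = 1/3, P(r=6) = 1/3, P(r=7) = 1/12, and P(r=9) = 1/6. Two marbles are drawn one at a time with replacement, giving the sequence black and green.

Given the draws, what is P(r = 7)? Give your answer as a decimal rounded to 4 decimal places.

0.0921

For each hypothesis, P(data | H) works out to: P(data | r = 1) = (9/10)(1/10) = 9/100; P(data | r = 3) = (7/10)(3/10) = 21/100; P(data | r = 6) = (4/10)(6/10) = 6/25; P(data | r = 7) = (3/10)(7/10) = 21/100; P(data | r = 9) = (1/10)(9/10) = 9/100.
Weighting by the prior gives 1/12 · 9/100 = 3/400, 1/3 · 21/100 = 7/100, 1/3 · 6/25 = 2/25, 1/12 · 21/100 = 7/400, 1/6 · 9/100 = 3/200; with total 19/100.
Hence P(r = 7 | data) = (7/400) / (19/100) = 7/76.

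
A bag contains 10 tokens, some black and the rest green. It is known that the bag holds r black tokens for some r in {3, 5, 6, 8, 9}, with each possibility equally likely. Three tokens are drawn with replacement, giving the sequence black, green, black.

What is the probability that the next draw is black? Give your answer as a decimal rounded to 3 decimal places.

The likelihood of the observed sequence under each hypothesis: P(data | r = 3) = (3/10)(7/10)(3/10) = 0.063; P(data | r = 5) = (5/10)(5/10)(5/10) = 0.125; P(data | r = 6) = (6/10)(4/10)(6/10) = 0.144; P(data | r = 8) = (8/10)(2/10)(8/10) = 0.128; P(data | r = 9) = (9/10)(1/10)(9/10) = 0.081.
Weighting by the prior gives 1/5 · 0.063 = 0.0126, 1/5 · 0.125 = 0.025, 1/5 · 0.144 = 0.0288, 1/5 · 0.128 = 0.0256, 1/5 · 0.081 = 0.0162; summing to 0.1082.
Normalising, the posterior is P(r = 3 | data) = 0.11645, P(r = 5 | data) = 0.23105, P(r = 6 | data) = 0.26617, P(r = 8 | data) = 0.2366, P(r = 9 | data) = 0.14972.
Averaging over the posterior, P(black next | data) = (3/10)(0.11645) + (1/2)(0.23105) + (3/5)(0.26617) + (4/5)(0.2366) + (9/10)(0.14972) = 0.6342.

0.634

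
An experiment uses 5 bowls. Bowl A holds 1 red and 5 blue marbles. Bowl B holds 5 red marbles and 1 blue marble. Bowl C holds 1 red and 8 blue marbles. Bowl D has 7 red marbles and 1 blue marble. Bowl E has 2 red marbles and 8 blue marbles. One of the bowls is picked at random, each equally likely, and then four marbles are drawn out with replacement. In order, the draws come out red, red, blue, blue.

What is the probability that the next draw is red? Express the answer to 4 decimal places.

0.4187

Under each hypothesis, the probability of the observed sequence is: P(data | bowl A) = (1/6)(1/6)(5/6)(5/6) = 0.01929; P(data | bowl B) = (5/6)(5/6)(1/6)(1/6) = 0.01929; P(data | bowl C) = (1/9)(1/9)(8/9)(8/9) = 0.0097546; P(data | bowl D) = (7/8)(7/8)(1/8)(1/8) = 0.011963; P(data | bowl E) = (2/10)(2/10)(8/10)(8/10) = 0.0256.
The prior-weighted likelihoods are 1/5 · 0.01929 = 0.003858, 1/5 · 0.01929 = 0.003858, 1/5 · 0.0097546 = 0.0019509, 1/5 · 0.011963 = 0.0023926, 1/5 · 0.0256 = 0.00512; these sum to 0.01718.
Normalising, the posterior is P(bowl A | data) = 0.22457, P(bowl B | data) = 0.22457, P(bowl C | data) = 0.11356, P(bowl D | data) = 0.13927, P(bowl E | data) = 0.29803.
Averaging over the posterior, P(red next | data) = (1/6)(0.22457) + (5/6)(0.22457) + (1/9)(0.11356) + (7/8)(0.13927) + (1/5)(0.29803) = 0.41865.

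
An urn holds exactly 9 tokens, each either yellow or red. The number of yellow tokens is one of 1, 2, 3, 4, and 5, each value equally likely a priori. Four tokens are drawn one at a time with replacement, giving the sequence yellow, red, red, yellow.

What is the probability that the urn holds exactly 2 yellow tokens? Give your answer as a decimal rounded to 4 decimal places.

0.1416

Under each hypothesis, the probability of the observed sequence is: P(data | r = 1) = (1/9)(8/9)(8/9)(1/9) = 0.0097546; P(data | r = 2) = (2/9)(7/9)(7/9)(2/9) = 0.029873; P(data | r = 3) = (3/9)(6/9)(6/9)(3/9) = 0.049383; P(data | r = 4) = (4/9)(5/9)(5/9)(4/9) = 0.060966; P(data | r = 5) = (5/9)(4/9)(4/9)(5/9) = 0.060966.
The prior-weighted likelihoods are 1/5 · 0.0097546 = 0.0019509, 1/5 · 0.029873 = 0.0059747, 1/5 · 0.049383 = 0.0098765, 1/5 · 0.060966 = 0.012193, 1/5 · 0.060966 = 0.012193; summing to 0.042189.
Hence P(r = 2 | data) = (0.0059747) / (0.042189) = 0.14162.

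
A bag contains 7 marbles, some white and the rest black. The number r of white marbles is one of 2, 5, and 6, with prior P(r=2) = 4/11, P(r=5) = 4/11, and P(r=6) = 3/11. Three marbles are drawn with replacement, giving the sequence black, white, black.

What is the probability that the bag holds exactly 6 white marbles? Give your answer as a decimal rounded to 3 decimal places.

For each hypothesis, P(data | H) works out to: P(data | r = 2) = (5/7)(2/7)(5/7) = 0.14577; P(data | r = 5) = (2/7)(5/7)(2/7) = 0.058309; P(data | r = 6) = (1/7)(6/7)(1/7) = 0.017493.
The prior-weighted likelihoods are 4/11 · 0.14577 = 0.053008, 4/11 · 0.058309 = 0.021203, 3/11 · 0.017493 = 0.0047707; with total 0.078982.
Hence P(r = 6 | data) = (0.0047707) / (0.078982) = 0.060403.

0.060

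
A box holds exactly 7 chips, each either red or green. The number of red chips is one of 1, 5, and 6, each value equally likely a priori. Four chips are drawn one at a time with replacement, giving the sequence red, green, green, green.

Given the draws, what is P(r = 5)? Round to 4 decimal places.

0.1527

For each hypothesis, P(data | H) works out to: P(data | r = 1) = (1/7)(6/7)(6/7)(6/7) = 0.089963; P(data | r = 5) = (5/7)(2/7)(2/7)(2/7) = 0.01666; P(data | r = 6) = (6/7)(1/7)(1/7)(1/7) = 0.002499.
Weighting by the prior gives 1/3 · 0.089963 = 0.029988, 1/3 · 0.01666 = 0.0055532, 1/3 · 0.002499 = 0.00083299; these sum to 0.036374.
So P(r = 5 | data) = (0.0055532) / (0.036374) = 0.15267.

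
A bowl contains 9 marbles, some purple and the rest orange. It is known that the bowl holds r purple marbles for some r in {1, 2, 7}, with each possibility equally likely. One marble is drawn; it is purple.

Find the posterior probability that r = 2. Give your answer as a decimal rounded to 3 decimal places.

The likelihood of this draw under each hypothesis: P(data | r = 1) = (1/9) = 1/9; P(data | r = 2) = (2/9) = 2/9; P(data | r = 7) = (7/9) = 7/9.
Multiplying each by its prior: 1/3 · 1/9 = 1/27, 1/3 · 2/9 = 2/27, 1/3 · 7/9 = 7/27; these sum to 10/27.
By Bayes' rule, P(r = 2 | data) = (2/27) / (10/27) = 1/5.

0.200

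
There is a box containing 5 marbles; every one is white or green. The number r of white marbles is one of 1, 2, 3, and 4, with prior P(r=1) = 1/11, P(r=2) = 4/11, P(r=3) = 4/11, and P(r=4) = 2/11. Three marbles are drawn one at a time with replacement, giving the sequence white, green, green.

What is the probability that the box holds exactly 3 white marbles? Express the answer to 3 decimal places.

0.333

The likelihood of the observed sequence under each hypothesis: P(data | r = 1) = (1/5)(4/5)(4/5) = 0.128; P(data | r = 2) = (2/5)(3/5)(3/5) = 0.144; P(data | r = 3) = (3/5)(2/5)(2/5) = 0.096; P(data | r = 4) = (4/5)(1/5)(1/5) = 0.032.
Weighting by the prior gives 1/11 · 0.128 = 0.011636, 4/11 · 0.144 = 0.052364, 4/11 · 0.096 = 0.034909, 2/11 · 0.032 = 0.0058182; summing to 0.10473.
By Bayes' rule, P(r = 3 | data) = (0.034909) / (0.10473) = 0.33333.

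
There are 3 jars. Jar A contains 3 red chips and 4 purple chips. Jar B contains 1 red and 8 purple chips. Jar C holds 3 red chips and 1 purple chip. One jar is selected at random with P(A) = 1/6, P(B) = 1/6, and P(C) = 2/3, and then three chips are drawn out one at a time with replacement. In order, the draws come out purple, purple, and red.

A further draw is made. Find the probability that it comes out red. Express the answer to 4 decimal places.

0.5066

Under each hypothesis, the probability of the observed sequence is: P(data | jar A) = (4/7)(4/7)(3/7) = 0.13994; P(data | jar B) = (8/9)(8/9)(1/9) = 0.087791; P(data | jar C) = (1/4)(1/4)(3/4) = 0.046875.
Weighting by the prior gives 1/6 · 0.13994 = 0.023324, 1/6 · 0.087791 = 0.014632, 2/3 · 0.046875 = 0.03125; summing to 0.069206.
Dividing through by the total gives posterior P(jar A | data) = 0.33702, P(jar B | data) = 0.21143, P(jar C | data) = 0.45155.
So P(red next | data) = Σ P(red next | H) P(H | data) = (3/7)(0.33702) + (1/9)(0.21143) + (3/4)(0.45155) = 0.50659.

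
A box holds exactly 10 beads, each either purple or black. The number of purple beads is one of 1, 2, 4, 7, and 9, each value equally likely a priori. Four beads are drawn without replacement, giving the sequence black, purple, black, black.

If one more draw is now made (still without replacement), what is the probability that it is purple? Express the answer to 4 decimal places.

Under each hypothesis, the probability of the observed sequence is: P(data | r = 1) = (9/10)(1/9)(8/8)(7/7) = 0.1; P(data | r = 2) = (8/10)(2/9)(7/8)(6/7) = 0.13333; P(data | r = 4) = (6/10)(4/9)(5/8)(4/7) = 0.095238; P(data | r = 7) = (3/10)(7/9)(2/8)(1/7) = 0.0083333; P(data | r = 9) = (1/10)(9/9)(0/8) = 0.
The prior-weighted likelihoods are 1/5 · 0.1 = 0.02, 1/5 · 0.13333 = 0.026667, 1/5 · 0.095238 = 0.019048, 1/5 · 0.0083333 = 0.0016667, 1/5 · 0 = 0; summing to 0.067381.
The posterior is then P(r = 1 | data) = 0.29682, P(r = 2 | data) = 0.39576, P(r = 4 | data) = 0.28269, P(r = 7 | data) = 0.024735, P(r = 9 | data) = 0.
The predictive probability is P(purple next | data) = (0)(0.29682) + (1/6)(0.39576) + (1/2)(0.28269) + (1)(0.024735) = 0.23204.

0.2320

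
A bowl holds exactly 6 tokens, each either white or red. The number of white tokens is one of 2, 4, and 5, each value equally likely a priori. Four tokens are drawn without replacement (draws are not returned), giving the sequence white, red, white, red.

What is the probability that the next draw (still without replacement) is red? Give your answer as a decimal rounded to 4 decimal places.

0.5000

Compute the likelihood of the observed sequence for each case: P(data | r = 2) = (2/6)(4/5)(1/4)(3/3) = 1/15; P(data | r = 4) = (4/6)(2/5)(3/4)(1/3) = 1/15; P(data | r = 5) = (5/6)(1/5)(4/4)(0/3) = 0.
The prior-weighted likelihoods are 1/3 · 1/15 = 1/45, 1/3 · 1/15 = 1/45, 1/3 · 0 = 0; with total 2/45.
The posterior is then P(r = 2 | data) = 1/2, P(r = 4 | data) = 1/2, P(r = 5 | data) = 0.
The predictive probability is P(red next | data) = (1)(1/2) + (0)(1/2) = 1/2.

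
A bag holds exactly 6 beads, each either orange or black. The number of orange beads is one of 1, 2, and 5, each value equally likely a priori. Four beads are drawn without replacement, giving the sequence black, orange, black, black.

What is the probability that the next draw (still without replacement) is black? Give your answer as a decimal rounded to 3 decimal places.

0.778

The likelihood of the observed sequence under each hypothesis: P(data | r = 1) = (5/6)(1/5)(4/4)(3/3) = 1/6; P(data | r = 2) = (4/6)(2/5)(3/4)(2/3) = 2/15; P(data | r = 5) = (1/6)(5/5)(0/4) = 0.
Multiplying each by its prior: 1/3 · 1/6 = 1/18, 1/3 · 2/15 = 2/45, 1/3 · 0 = 0; summing to 1/10.
The posterior is then P(r = 1 | data) = 5/9, P(r = 2 | data) = 4/9, P(r = 5 | data) = 0.
The predictive probability is P(black next | data) = (1)(5/9) + (1/2)(4/9) = 7/9.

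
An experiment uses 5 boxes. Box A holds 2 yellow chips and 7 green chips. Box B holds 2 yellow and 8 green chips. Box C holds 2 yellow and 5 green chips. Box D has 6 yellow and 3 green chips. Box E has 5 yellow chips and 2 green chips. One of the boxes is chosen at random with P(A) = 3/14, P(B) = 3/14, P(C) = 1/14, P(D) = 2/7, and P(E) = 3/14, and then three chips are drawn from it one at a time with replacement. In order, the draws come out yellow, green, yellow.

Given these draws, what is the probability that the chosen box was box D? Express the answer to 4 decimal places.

Compute the likelihood of the observed sequence for each case: P(data | box A) = (2/9)(7/9)(2/9) = 0.038409; P(data | box B) = (2/10)(8/10)(2/10) = 0.032; P(data | box C) = (2/7)(5/7)(2/7) = 0.058309; P(data | box D) = (6/9)(3/9)(6/9) = 0.14815; P(data | box E) = (5/7)(2/7)(5/7) = 0.14577.
Multiplying each by its prior: 3/14 · 0.038409 = 0.0082305, 3/14 · 0.032 = 0.0068571, 1/14 · 0.058309 = 0.0041649, 2/7 · 0.14815 = 0.042328, 3/14 · 0.14577 = 0.031237; these sum to 0.092818.
Therefore the posterior P(box D | data) = (0.042328) / (0.092818) = 0.45603.

0.4560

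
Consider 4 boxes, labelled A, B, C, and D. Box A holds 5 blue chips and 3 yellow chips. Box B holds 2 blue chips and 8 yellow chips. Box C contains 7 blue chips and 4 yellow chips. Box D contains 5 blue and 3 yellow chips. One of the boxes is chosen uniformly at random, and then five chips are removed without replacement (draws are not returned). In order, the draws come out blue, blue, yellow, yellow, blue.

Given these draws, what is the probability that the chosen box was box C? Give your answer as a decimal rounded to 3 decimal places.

0.298

The likelihood of the observed sequence under each hypothesis: P(data | box A) = (5/8)(4/7)(3/6)(2/5)(3/4) = 0.053571; P(data | box B) = (2/10)(1/9)(8/8)(7/7)(0/6) = 0; P(data | box C) = (7/11)(6/10)(4/9)(3/8)(5/7) = 0.045455; P(data | box D) = (5/8)(4/7)(3/6)(2/5)(3/4) = 0.053571.
Weighting by the prior gives 1/4 · 0.053571 = 0.013393, 1/4 · 0 = 0, 1/4 · 0.045455 = 0.011364, 1/4 · 0.053571 = 0.013393; these sum to 0.038149.
By Bayes' rule, P(box C | data) = (0.011364) / (0.038149) = 0.29787.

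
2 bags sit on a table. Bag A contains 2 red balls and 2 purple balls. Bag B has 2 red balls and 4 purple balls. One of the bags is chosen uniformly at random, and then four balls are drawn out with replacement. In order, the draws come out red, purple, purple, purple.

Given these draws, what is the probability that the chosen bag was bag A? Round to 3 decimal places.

0.388

Compute the likelihood of the observed sequence for each case: P(data | bag A) = (2/4)(2/4)(2/4)(2/4) = 0.0625; P(data | bag B) = (2/6)(4/6)(4/6)(4/6) = 0.098765.
The prior-weighted likelihoods are 1/2 · 0.0625 = 0.03125, 1/2 · 0.098765 = 0.049383; these sum to 0.080633.
By Bayes' rule, P(bag A | data) = (0.03125) / (0.080633) = 0.38756.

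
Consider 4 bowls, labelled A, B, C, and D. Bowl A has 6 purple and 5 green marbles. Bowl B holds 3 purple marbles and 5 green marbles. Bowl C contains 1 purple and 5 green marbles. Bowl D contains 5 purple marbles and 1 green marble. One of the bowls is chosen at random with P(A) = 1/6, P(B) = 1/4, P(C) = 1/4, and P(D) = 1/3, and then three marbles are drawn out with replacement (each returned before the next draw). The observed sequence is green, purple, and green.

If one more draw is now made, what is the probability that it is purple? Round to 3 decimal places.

0.383

Under each hypothesis, the probability of the observed sequence is: P(data | bowl A) = (5/11)(6/11)(5/11) = 0.1127; P(data | bowl B) = (5/8)(3/8)(5/8) = 0.14648; P(data | bowl C) = (5/6)(1/6)(5/6) = 0.11574; P(data | bowl D) = (1/6)(5/6)(1/6) = 0.023148.
Multiplying each by its prior: 1/6 · 0.1127 = 0.018783, 1/4 · 0.14648 = 0.036621, 1/4 · 0.11574 = 0.028935, 1/3 · 0.023148 = 0.007716; with total 0.092055.
The posterior is then P(bowl A | data) = 0.20404, P(bowl B | data) = 0.39782, P(bowl C | data) = 0.31432, P(bowl D | data) = 0.08382.
Averaging over the posterior, P(purple next | data) = (6/11)(0.20404) + (3/8)(0.39782) + (1/6)(0.31432) + (5/6)(0.08382) = 0.38271.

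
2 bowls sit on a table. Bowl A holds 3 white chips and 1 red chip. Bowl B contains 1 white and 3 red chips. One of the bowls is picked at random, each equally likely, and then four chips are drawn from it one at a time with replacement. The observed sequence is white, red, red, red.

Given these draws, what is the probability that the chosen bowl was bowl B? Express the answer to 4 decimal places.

For each hypothesis, P(data | H) works out to: P(data | bowl A) = (3/4)(1/4)(1/4)(1/4) = 3/256; P(data | bowl B) = (1/4)(3/4)(3/4)(3/4) = 27/256.
Multiplying each by its prior: 1/2 · 3/256 = 3/512, 1/2 · 27/256 = 27/512; with total 15/256.
By Bayes' rule, P(bowl B | data) = (27/512) / (15/256) = 9/10.

0.9000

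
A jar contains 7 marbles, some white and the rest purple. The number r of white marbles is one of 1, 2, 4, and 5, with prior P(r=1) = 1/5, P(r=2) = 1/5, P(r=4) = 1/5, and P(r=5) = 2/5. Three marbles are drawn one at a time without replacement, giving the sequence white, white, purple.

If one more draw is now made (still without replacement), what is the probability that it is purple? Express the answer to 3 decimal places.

0.381

Compute the likelihood of the observed sequence for each case: P(data | r = 1) = (1/7)(0/6) = 0; P(data | r = 2) = (2/7)(1/6)(5/5) = 1/21; P(data | r = 4) = (4/7)(3/6)(3/5) = 6/35; P(data | r = 5) = (5/7)(4/6)(2/5) = 4/21.
The prior-weighted likelihoods are 1/5 · 0 = 0, 1/5 · 1/21 = 1/105, 1/5 · 6/35 = 6/175, 2/5 · 4/21 = 8/105; with total 3/25.
Normalising, the posterior is P(r = 1 | data) = 0, P(r = 2 | data) = 5/63, P(r = 4 | data) = 2/7, P(r = 5 | data) = 40/63.
The predictive probability is P(purple next | data) = (1)(5/63) + (1/2)(2/7) + (1/4)(40/63) = 8/21.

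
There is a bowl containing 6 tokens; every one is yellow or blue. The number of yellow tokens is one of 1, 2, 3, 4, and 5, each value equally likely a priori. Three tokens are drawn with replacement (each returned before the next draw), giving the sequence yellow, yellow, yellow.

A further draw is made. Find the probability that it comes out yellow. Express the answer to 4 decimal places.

0.7252

Under each hypothesis, the probability of the observed sequence is: P(data | r = 1) = (1/6)(1/6)(1/6) = 0.0046296; P(data | r = 2) = (2/6)(2/6)(2/6) = 0.037037; P(data | r = 3) = (3/6)(3/6)(3/6) = 0.125; P(data | r = 4) = (4/6)(4/6)(4/6) = 0.2963; P(data | r = 5) = (5/6)(5/6)(5/6) = 0.5787.
Multiplying each by its prior: 1/5 · 0.0046296 = 0.00092593, 1/5 · 0.037037 = 0.0074074, 1/5 · 0.125 = 0.025, 1/5 · 0.2963 = 0.059259, 1/5 · 0.5787 = 0.11574; with total 0.20833.
Normalising, the posterior is P(r = 1 | data) = 0.0044444, P(r = 2 | data) = 0.035556, P(r = 3 | data) = 0.12, P(r = 4 | data) = 0.28444, P(r = 5 | data) = 0.55556.
Averaging over the posterior, P(yellow next | data) = (1/6)(0.0044444) + (1/3)(0.035556) + (1/2)(0.12) + (2/3)(0.28444) + (5/6)(0.55556) = 0.72519.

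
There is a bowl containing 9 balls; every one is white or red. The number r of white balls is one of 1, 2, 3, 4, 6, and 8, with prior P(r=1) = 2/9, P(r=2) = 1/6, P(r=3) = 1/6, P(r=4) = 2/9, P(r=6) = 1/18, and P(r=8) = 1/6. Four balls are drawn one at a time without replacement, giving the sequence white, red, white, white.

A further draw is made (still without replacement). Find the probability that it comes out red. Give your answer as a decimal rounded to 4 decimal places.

0.3252

For each hypothesis, P(data | H) works out to: P(data | r = 1) = (1/9)(8/8)(0/7) = 0; P(data | r = 2) = (2/9)(7/8)(1/7)(0/6) = 0; P(data | r = 3) = (3/9)(6/8)(2/7)(1/6) = 0.011905; P(data | r = 4) = (4/9)(5/8)(3/7)(2/6) = 0.039683; P(data | r = 6) = (6/9)(3/8)(5/7)(4/6) = 0.11905; P(data | r = 8) = (8/9)(1/8)(7/7)(6/6) = 0.11111.
Weighting by the prior gives 2/9 · 0 = 0, 1/6 · 0 = 0, 1/6 · 0.011905 = 0.0019841, 2/9 · 0.039683 = 0.0088183, 1/18 · 0.11905 = 0.0066138, 1/6 · 0.11111 = 0.018519; these sum to 0.035935.
The posterior is then P(r = 1 | data) = 0, P(r = 2 | data) = 0, P(r = 3 | data) = 0.055215, P(r = 4 | data) = 0.2454, P(r = 6 | data) = 0.18405, P(r = 8 | data) = 0.51534.
So P(red next | data) = Σ P(red next | H) P(H | data) = (1)(0.055215) + (4/5)(0.2454) + (2/5)(0.18405) + (0)(0.51534) = 0.32515.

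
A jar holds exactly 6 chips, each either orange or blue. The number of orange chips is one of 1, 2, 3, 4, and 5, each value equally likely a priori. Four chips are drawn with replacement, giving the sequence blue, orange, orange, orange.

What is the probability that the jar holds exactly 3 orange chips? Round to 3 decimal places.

The likelihood of the observed sequence under each hypothesis: P(data | r = 1) = (5/6)(1/6)(1/6)(1/6) = 0.003858; P(data | r = 2) = (4/6)(2/6)(2/6)(2/6) = 0.024691; P(data | r = 3) = (3/6)(3/6)(3/6)(3/6) = 0.0625; P(data | r = 4) = (2/6)(4/6)(4/6)(4/6) = 0.098765; P(data | r = 5) = (1/6)(5/6)(5/6)(5/6) = 0.096451.
Multiplying each by its prior: 1/5 · 0.003858 = 0.0007716, 1/5 · 0.024691 = 0.0049383, 1/5 · 0.0625 = 0.0125, 1/5 · 0.098765 = 0.019753, 1/5 · 0.096451 = 0.01929; summing to 0.057253.
Therefore the posterior P(r = 3 | data) = (0.0125) / (0.057253) = 0.21833.

0.218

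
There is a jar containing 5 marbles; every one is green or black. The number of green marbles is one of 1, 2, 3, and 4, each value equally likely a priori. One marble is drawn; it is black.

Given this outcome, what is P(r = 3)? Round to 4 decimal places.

0.2000

The likelihood of this draw under each hypothesis: P(data | r = 1) = (4/5) = 4/5; P(data | r = 2) = (3/5) = 3/5; P(data | r = 3) = (2/5) = 2/5; P(data | r = 4) = (1/5) = 1/5.
Multiplying each by its prior: 1/4 · 4/5 = 1/5, 1/4 · 3/5 = 3/20, 1/4 · 2/5 = 1/10, 1/4 · 1/5 = 1/20; summing to 1/2.
By Bayes' rule, P(r = 3 | data) = (1/10) / (1/2) = 1/5.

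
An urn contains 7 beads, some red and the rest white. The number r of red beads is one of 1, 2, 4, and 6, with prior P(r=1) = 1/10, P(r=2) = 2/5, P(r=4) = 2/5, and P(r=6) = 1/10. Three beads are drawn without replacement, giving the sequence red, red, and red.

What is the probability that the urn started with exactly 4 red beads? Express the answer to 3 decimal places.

For each hypothesis, P(data | H) works out to: P(data | r = 1) = (1/7)(0/6) = 0; P(data | r = 2) = (2/7)(1/6)(0/5) = 0; P(data | r = 4) = (4/7)(3/6)(2/5) = 4/35; P(data | r = 6) = (6/7)(5/6)(4/5) = 4/7.
Weighting by the prior gives 1/10 · 0 = 0, 2/5 · 0 = 0, 2/5 · 4/35 = 8/175, 1/10 · 4/7 = 2/35; these sum to 18/175.
So P(r = 4 | data) = (8/175) / (18/175) = 4/9.

0.444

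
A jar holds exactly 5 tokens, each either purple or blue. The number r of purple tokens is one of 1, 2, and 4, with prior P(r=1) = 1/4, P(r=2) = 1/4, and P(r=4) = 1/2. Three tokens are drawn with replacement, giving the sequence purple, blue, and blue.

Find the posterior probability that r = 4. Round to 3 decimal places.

For each hypothesis, P(data | H) works out to: P(data | r = 1) = (1/5)(4/5)(4/5) = 16/125; P(data | r = 2) = (2/5)(3/5)(3/5) = 18/125; P(data | r = 4) = (4/5)(1/5)(1/5) = 4/125.
Multiplying each by its prior: 1/4 · 16/125 = 4/125, 1/4 · 18/125 = 9/250, 1/2 · 4/125 = 2/125; summing to 21/250.
So P(r = 4 | data) = (2/125) / (21/250) = 4/21.

0.190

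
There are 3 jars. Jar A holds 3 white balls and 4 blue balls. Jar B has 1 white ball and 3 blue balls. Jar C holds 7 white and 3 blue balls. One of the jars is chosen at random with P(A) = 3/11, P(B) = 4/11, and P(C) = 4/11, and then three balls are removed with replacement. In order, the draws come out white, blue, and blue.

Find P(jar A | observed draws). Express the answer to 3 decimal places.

0.340

Compute the likelihood of the observed sequence for each case: P(data | jar A) = (3/7)(4/7)(4/7) = 0.13994; P(data | jar B) = (1/4)(3/4)(3/4) = 0.14062; P(data | jar C) = (7/10)(3/10)(3/10) = 0.063.
The prior-weighted likelihoods are 3/11 · 0.13994 = 0.038166, 4/11 · 0.14062 = 0.051136, 4/11 · 0.063 = 0.022909; these sum to 0.11221.
Hence P(jar A | data) = (0.038166) / (0.11221) = 0.34013.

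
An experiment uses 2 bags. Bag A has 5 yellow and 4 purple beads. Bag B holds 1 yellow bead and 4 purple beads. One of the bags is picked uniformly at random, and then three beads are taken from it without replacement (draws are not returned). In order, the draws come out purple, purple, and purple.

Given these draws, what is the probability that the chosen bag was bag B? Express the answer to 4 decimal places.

Compute the likelihood of the observed sequence for each case: P(data | bag A) = (4/9)(3/8)(2/7) = 1/21; P(data | bag B) = (4/5)(3/4)(2/3) = 2/5.
Weighting by the prior gives 1/2 · 1/21 = 1/42, 1/2 · 2/5 = 1/5; these sum to 47/210.
Therefore the posterior P(bag B | data) = (1/5) / (47/210) = 42/47.

0.8936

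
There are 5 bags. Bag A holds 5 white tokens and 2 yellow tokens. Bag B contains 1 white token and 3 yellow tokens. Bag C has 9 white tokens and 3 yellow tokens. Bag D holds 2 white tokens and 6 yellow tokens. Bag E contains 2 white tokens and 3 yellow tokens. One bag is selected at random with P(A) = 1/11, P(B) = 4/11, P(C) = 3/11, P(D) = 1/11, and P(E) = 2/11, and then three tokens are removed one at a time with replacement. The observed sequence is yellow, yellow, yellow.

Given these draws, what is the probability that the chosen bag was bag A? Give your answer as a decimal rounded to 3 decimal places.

For each hypothesis, P(data | H) works out to: P(data | bag A) = (2/7)(2/7)(2/7) = 0.023324; P(data | bag B) = (3/4)(3/4)(3/4) = 0.42188; P(data | bag C) = (3/12)(3/12)(3/12) = 0.015625; P(data | bag D) = (6/8)(6/8)(6/8) = 0.42188; P(data | bag E) = (3/5)(3/5)(3/5) = 0.216.
The prior-weighted likelihoods are 1/11 · 0.023324 = 0.0021203, 4/11 · 0.42188 = 0.15341, 3/11 · 0.015625 = 0.0042614, 1/11 · 0.42188 = 0.038352, 2/11 · 0.216 = 0.039273; these sum to 0.23742.
Therefore the posterior P(bag A | data) = (0.0021203) / (0.23742) = 0.0089309.

0.009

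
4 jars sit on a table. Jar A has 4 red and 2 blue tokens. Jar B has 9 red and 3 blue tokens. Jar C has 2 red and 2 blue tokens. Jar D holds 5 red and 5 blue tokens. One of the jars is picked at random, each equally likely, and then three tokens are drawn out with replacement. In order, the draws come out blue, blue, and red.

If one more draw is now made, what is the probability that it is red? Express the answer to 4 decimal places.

0.5649

Under each hypothesis, the probability of the observed sequence is: P(data | jar A) = (2/6)(2/6)(4/6) = 0.074074; P(data | jar B) = (3/12)(3/12)(9/12) = 0.046875; P(data | jar C) = (2/4)(2/4)(2/4) = 0.125; P(data | jar D) = (5/10)(5/10)(5/10) = 0.125.
Weighting by the prior gives 1/4 · 0.074074 = 0.018519, 1/4 · 0.046875 = 0.011719, 1/4 · 0.125 = 0.03125, 1/4 · 0.125 = 0.03125; with total 0.092737.
Normalising, the posterior is P(jar A | data) = 0.19969, P(jar B | data) = 0.12637, P(jar C | data) = 0.33697, P(jar D | data) = 0.33697.
Averaging over the posterior, P(red next | data) = (2/3)(0.19969) + (3/4)(0.12637) + (1/2)(0.33697) + (1/2)(0.33697) = 0.56487.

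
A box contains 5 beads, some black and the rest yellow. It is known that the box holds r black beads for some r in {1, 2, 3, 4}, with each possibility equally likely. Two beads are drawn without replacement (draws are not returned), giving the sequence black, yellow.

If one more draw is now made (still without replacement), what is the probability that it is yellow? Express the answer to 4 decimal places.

0.5000

For each hypothesis, P(data | H) works out to: P(data | r = 1) = (1/5)(4/4) = 1/5; P(data | r = 2) = (2/5)(3/4) = 3/10; P(data | r = 3) = (3/5)(2/4) = 3/10; P(data | r = 4) = (4/5)(1/4) = 1/5.
Weighting by the prior gives 1/4 · 1/5 = 1/20, 1/4 · 3/10 = 3/40, 1/4 · 3/10 = 3/40, 1/4 · 1/5 = 1/20; these sum to 1/4.
Dividing through by the total gives posterior P(r = 1 | data) = 1/5, P(r = 2 | data) = 3/10, P(r = 3 | data) = 3/10, P(r = 4 | data) = 1/5.
Averaging over the posterior, P(yellow next | data) = (1)(1/5) + (2/3)(3/10) + (1/3)(3/10) + (0)(1/5) = 1/2.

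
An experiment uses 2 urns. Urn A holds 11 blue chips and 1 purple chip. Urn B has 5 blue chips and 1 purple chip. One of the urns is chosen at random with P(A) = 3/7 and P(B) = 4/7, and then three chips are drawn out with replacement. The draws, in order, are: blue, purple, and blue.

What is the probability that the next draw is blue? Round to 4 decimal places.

Under each hypothesis, the probability of the observed sequence is: P(data | urn A) = (11/12)(1/12)(11/12) = 0.070023; P(data | urn B) = (5/6)(1/6)(5/6) = 0.11574.
Multiplying each by its prior: 3/7 · 0.070023 = 0.03001, 4/7 · 0.11574 = 0.066138; summing to 0.096147.
Normalising, the posterior is P(urn A | data) = 0.31212, P(urn B | data) = 0.68788.
Averaging over the posterior, P(blue next | data) = (11/12)(0.31212) + (5/6)(0.68788) = 0.85934.

0.8593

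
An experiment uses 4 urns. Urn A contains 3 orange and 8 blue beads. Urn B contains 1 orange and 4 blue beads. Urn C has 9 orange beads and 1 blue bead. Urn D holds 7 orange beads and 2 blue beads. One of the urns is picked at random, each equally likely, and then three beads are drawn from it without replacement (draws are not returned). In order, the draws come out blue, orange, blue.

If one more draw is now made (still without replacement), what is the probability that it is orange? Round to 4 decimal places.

Compute the likelihood of the observed sequence for each case: P(data | urn A) = (8/11)(3/10)(7/9) = 0.1697; P(data | urn B) = (4/5)(1/4)(3/3) = 0.2; P(data | urn C) = (1/10)(9/9)(0/8) = 0; P(data | urn D) = (2/9)(7/8)(1/7) = 0.027778.
The prior-weighted likelihoods are 1/4 · 0.1697 = 0.042424, 1/4 · 0.2 = 0.05, 1/4 · 0 = 0, 1/4 · 0.027778 = 0.0069444; these sum to 0.099369.
The posterior is then P(urn A | data) = 0.42694, P(urn B | data) = 0.50318, P(urn C | data) = 0, P(urn D | data) = 0.069886.
Averaging over the posterior, P(orange next | data) = (1/4)(0.42694) + (0)(0.50318) + (1)(0.069886) = 0.17662.

0.1766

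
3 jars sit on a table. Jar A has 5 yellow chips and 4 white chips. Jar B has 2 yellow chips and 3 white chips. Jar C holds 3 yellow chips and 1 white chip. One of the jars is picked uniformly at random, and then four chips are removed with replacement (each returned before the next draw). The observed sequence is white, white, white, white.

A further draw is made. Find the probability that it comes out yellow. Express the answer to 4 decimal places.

0.4431

The likelihood of the observed sequence under each hypothesis: P(data | jar A) = (4/9)(4/9)(4/9)(4/9) = 0.039018; P(data | jar B) = (3/5)(3/5)(3/5)(3/5) = 0.1296; P(data | jar C) = (1/4)(1/4)(1/4)(1/4) = 0.0039062.
The prior-weighted likelihoods are 1/3 · 0.039018 = 0.013006, 1/3 · 0.1296 = 0.0432, 1/3 · 0.0039062 = 0.0013021; these sum to 0.057508.
The posterior is then P(jar A | data) = 0.22616, P(jar B | data) = 0.7512, P(jar C | data) = 0.022642.
The predictive probability is P(yellow next | data) = (5/9)(0.22616) + (2/5)(0.7512) + (3/4)(0.022642) = 0.44311.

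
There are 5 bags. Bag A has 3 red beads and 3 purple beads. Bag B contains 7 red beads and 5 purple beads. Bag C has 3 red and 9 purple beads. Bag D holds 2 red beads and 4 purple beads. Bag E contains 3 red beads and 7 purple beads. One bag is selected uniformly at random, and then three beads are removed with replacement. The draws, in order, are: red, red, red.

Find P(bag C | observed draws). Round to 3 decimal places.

0.039

The likelihood of the observed sequence under each hypothesis: P(data | bag A) = (3/6)(3/6)(3/6) = 0.125; P(data | bag B) = (7/12)(7/12)(7/12) = 0.1985; P(data | bag C) = (3/12)(3/12)(3/12) = 0.015625; P(data | bag D) = (2/6)(2/6)(2/6) = 0.037037; P(data | bag E) = (3/10)(3/10)(3/10) = 0.027.
Multiplying each by its prior: 1/5 · 0.125 = 0.025, 1/5 · 0.1985 = 0.039699, 1/5 · 0.015625 = 0.003125, 1/5 · 0.037037 = 0.0074074, 1/5 · 0.027 = 0.0054; these sum to 0.080631.
So P(bag C | data) = (0.003125) / (0.080631) = 0.038757.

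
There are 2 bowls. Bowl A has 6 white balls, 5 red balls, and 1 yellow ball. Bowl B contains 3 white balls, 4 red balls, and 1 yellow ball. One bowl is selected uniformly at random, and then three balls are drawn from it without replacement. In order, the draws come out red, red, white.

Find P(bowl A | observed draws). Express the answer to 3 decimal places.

0.459

Compute the likelihood of the observed sequence for each case: P(data | bowl A) = (5/12)(4/11)(6/10) = 1/11; P(data | bowl B) = (4/8)(3/7)(3/6) = 3/28.
Multiplying each by its prior: 1/2 · 1/11 = 1/22, 1/2 · 3/28 = 3/56; with total 61/616.
Hence P(bowl A | data) = (1/22) / (61/616) = 28/61.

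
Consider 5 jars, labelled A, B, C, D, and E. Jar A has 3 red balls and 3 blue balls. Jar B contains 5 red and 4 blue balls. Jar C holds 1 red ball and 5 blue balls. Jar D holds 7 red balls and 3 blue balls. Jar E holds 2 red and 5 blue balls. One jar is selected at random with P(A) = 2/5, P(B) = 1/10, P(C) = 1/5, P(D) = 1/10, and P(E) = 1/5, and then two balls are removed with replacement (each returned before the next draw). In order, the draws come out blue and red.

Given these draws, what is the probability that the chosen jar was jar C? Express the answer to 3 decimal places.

Under each hypothesis, the probability of the observed sequence is: P(data | jar A) = (3/6)(3/6) = 0.25; P(data | jar B) = (4/9)(5/9) = 0.24691; P(data | jar C) = (5/6)(1/6) = 0.13889; P(data | jar D) = (3/10)(7/10) = 0.21; P(data | jar E) = (5/7)(2/7) = 0.20408.
Multiplying each by its prior: 2/5 · 0.25 = 0.1, 1/10 · 0.24691 = 0.024691, 1/5 · 0.13889 = 0.027778, 1/10 · 0.21 = 0.021, 1/5 · 0.20408 = 0.040816; these sum to 0.21429.
By Bayes' rule, P(jar C | data) = (0.027778) / (0.21429) = 0.12963.

0.130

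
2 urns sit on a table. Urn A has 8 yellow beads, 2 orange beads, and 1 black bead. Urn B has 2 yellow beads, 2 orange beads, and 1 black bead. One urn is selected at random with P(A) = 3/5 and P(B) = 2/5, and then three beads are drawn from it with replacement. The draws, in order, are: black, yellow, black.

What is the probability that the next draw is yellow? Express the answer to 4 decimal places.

0.5180

Under each hypothesis, the probability of the observed sequence is: P(data | urn A) = (1/11)(8/11)(1/11) = 0.0060105; P(data | urn B) = (1/5)(2/5)(1/5) = 0.016.
The prior-weighted likelihoods are 3/5 · 0.0060105 = 0.0036063, 2/5 · 0.016 = 0.0064; these sum to 0.010006.
The posterior is then P(urn A | data) = 0.3604, P(urn B | data) = 0.6396.
So P(yellow next | data) = Σ P(yellow next | H) P(H | data) = (8/11)(0.3604) + (2/5)(0.6396) = 0.51795.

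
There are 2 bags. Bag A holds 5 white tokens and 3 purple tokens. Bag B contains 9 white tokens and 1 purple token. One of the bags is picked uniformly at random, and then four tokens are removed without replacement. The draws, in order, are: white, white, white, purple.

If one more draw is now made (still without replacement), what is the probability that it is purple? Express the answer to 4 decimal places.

The likelihood of the observed sequence under each hypothesis: P(data | bag A) = (5/8)(4/7)(3/6)(3/5) = 3/28; P(data | bag B) = (9/10)(8/9)(7/8)(1/7) = 1/10.
Weighting by the prior gives 1/2 · 3/28 = 3/56, 1/2 · 1/10 = 1/20; these sum to 29/280.
Normalising, the posterior is P(bag A | data) = 15/29, P(bag B | data) = 14/29.
So P(purple next | data) = Σ P(purple next | H) P(H | data) = (1/2)(15/29) + (0)(14/29) = 15/58.

0.2586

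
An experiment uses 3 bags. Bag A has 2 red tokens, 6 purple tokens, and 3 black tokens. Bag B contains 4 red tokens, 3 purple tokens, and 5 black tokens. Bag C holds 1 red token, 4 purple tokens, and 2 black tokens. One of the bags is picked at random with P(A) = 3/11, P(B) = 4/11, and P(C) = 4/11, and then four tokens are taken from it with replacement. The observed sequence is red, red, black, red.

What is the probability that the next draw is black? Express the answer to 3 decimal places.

Under each hypothesis, the probability of the observed sequence is: P(data | bag A) = (2/11)(2/11)(3/11)(2/11) = 0.0016392; P(data | bag B) = (4/12)(4/12)(5/12)(4/12) = 0.015432; P(data | bag C) = (1/7)(1/7)(2/7)(1/7) = 0.00083299.
The prior-weighted likelihoods are 3/11 · 0.0016392 = 0.00044706, 4/11 · 0.015432 = 0.0056117, 4/11 · 0.00083299 = 0.0003029; these sum to 0.0063616.
Normalising, the posterior is P(bag A | data) = 0.070275, P(bag B | data) = 0.88211, P(bag C | data) = 0.047614.
The predictive probability is P(black next | data) = (3/11)(0.070275) + (5/12)(0.88211) + (2/7)(0.047614) = 0.40032.

0.400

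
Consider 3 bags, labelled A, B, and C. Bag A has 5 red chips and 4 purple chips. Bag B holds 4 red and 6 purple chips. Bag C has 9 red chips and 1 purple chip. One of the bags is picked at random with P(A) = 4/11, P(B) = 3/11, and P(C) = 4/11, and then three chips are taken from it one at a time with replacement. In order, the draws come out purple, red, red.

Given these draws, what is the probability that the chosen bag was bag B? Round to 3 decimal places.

Compute the likelihood of the observed sequence for each case: P(data | bag A) = (4/9)(5/9)(5/9) = 0.13717; P(data | bag B) = (6/10)(4/10)(4/10) = 0.096; P(data | bag C) = (1/10)(9/10)(9/10) = 0.081.
Multiplying each by its prior: 4/11 · 0.13717 = 0.049882, 3/11 · 0.096 = 0.026182, 4/11 · 0.081 = 0.029455; with total 0.10552.
Therefore the posterior P(bag B | data) = (0.026182) / (0.10552) = 0.24813.

0.248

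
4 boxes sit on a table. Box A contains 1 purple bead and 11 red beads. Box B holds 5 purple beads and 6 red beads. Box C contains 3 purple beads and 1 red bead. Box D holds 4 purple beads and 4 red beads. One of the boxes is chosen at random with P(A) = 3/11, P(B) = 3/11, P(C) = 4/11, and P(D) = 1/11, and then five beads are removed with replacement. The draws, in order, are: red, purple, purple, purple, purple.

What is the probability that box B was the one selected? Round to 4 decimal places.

Under each hypothesis, the probability of the observed sequence is: P(data | box A) = (11/12)(1/12)(1/12)(1/12)(1/12) = 4.4207e-05; P(data | box B) = (6/11)(5/11)(5/11)(5/11)(5/11) = 0.023285; P(data | box C) = (1/4)(3/4)(3/4)(3/4)(3/4) = 0.079102; P(data | box D) = (4/8)(4/8)(4/8)(4/8)(4/8) = 0.03125.
Multiplying each by its prior: 3/11 · 4.4207e-05 = 1.2056e-05, 3/11 · 0.023285 = 0.0063503, 4/11 · 0.079102 = 0.028764, 1/11 · 0.03125 = 0.0028409; with total 0.037968.
Therefore the posterior P(box B | data) = (0.0063503) / (0.037968) = 0.16726.

0.1673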